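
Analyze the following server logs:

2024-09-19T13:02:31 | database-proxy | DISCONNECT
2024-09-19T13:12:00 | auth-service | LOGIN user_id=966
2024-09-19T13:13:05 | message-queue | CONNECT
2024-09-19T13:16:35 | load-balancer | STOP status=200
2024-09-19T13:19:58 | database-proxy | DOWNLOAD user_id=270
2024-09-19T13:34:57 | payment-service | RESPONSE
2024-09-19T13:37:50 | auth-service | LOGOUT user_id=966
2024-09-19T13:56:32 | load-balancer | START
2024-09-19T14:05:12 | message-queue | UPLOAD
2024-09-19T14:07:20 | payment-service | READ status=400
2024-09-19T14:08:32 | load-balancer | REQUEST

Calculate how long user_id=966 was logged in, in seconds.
1550

To calculate session duration:

1. Find LOGIN event for user_id=966: 2024-09-19T13:12:00
2. Find LOGOUT event for user_id=966: 2024-09-19T13:37:50
3. Session duration: 2024-09-19T13:37:50 - 2024-09-19T13:12:00 = 1550 seconds (25 minutes)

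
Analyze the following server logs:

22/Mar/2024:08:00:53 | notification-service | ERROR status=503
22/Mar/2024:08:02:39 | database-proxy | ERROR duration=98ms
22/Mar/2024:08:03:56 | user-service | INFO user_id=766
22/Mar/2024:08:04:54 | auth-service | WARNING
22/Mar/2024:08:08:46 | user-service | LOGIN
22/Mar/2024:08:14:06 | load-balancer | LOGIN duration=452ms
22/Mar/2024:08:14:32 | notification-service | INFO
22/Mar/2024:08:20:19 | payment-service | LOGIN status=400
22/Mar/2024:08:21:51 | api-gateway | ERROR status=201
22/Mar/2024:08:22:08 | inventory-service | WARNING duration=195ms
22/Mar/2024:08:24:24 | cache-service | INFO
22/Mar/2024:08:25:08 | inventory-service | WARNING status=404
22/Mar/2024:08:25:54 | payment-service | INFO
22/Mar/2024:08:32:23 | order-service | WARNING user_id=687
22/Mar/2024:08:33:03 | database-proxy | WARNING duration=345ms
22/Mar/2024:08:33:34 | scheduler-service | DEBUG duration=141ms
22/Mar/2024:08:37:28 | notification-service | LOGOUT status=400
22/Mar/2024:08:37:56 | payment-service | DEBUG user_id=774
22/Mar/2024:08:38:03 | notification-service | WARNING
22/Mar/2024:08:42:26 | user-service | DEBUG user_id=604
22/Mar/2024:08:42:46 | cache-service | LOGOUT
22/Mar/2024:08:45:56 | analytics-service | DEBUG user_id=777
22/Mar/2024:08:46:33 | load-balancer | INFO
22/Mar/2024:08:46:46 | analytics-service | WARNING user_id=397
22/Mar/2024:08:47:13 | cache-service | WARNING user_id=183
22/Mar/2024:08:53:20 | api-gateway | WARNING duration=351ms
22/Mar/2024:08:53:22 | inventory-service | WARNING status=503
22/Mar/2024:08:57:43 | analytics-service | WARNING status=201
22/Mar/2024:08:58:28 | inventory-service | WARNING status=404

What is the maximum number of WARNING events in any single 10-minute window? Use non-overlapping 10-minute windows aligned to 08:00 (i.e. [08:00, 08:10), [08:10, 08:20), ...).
4

To find the burst window:

1. Divide the log period into non-overlapping 10-minute windows starting at 08:00
2. Count WARNING events in each window
3. Find the window with maximum count
4. Maximum events in a window: 4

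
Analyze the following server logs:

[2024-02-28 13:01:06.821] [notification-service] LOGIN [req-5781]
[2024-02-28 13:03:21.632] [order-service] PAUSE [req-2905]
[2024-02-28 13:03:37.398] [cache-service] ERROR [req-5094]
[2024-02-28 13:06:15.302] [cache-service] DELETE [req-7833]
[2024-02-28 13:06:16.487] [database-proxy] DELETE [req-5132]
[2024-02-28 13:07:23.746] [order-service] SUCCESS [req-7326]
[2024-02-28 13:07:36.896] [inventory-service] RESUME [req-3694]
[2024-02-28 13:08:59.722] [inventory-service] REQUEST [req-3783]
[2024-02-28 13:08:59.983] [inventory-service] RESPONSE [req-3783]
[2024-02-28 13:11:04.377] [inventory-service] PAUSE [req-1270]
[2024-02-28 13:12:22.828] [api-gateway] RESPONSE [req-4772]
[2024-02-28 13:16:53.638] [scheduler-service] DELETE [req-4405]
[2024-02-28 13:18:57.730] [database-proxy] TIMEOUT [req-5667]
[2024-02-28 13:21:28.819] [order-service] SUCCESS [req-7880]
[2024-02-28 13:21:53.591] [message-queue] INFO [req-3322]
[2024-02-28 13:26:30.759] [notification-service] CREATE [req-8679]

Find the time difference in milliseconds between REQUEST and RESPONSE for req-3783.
261

To calculate latency:

1. Find REQUEST with id req-3783: 2024-02-28 13:08:59.722
2. Find RESPONSE with id req-3783: 2024-02-28 13:08:59.983
3. Latency: 2024-02-28 13:08:59.983 - 2024-02-28 13:08:59.722 = 261ms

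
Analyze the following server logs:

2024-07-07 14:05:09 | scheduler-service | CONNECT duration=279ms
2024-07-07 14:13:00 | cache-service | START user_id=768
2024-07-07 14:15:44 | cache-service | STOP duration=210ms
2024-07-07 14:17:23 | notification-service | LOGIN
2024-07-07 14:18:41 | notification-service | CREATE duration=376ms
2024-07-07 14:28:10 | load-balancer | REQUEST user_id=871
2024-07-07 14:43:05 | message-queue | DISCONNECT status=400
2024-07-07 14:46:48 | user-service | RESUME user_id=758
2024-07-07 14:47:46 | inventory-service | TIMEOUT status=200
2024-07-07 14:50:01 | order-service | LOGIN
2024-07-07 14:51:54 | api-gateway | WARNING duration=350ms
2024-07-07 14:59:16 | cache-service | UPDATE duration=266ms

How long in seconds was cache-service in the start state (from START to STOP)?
164

To calculate state duration:

1. Find START event for cache-service: 2024-07-07 14:13:00
2. Find STOP event for cache-service: 2024-07-07 14:15:44
3. Calculate duration: 2024-07-07 14:15:44 - 2024-07-07 14:13:00 = 164 seconds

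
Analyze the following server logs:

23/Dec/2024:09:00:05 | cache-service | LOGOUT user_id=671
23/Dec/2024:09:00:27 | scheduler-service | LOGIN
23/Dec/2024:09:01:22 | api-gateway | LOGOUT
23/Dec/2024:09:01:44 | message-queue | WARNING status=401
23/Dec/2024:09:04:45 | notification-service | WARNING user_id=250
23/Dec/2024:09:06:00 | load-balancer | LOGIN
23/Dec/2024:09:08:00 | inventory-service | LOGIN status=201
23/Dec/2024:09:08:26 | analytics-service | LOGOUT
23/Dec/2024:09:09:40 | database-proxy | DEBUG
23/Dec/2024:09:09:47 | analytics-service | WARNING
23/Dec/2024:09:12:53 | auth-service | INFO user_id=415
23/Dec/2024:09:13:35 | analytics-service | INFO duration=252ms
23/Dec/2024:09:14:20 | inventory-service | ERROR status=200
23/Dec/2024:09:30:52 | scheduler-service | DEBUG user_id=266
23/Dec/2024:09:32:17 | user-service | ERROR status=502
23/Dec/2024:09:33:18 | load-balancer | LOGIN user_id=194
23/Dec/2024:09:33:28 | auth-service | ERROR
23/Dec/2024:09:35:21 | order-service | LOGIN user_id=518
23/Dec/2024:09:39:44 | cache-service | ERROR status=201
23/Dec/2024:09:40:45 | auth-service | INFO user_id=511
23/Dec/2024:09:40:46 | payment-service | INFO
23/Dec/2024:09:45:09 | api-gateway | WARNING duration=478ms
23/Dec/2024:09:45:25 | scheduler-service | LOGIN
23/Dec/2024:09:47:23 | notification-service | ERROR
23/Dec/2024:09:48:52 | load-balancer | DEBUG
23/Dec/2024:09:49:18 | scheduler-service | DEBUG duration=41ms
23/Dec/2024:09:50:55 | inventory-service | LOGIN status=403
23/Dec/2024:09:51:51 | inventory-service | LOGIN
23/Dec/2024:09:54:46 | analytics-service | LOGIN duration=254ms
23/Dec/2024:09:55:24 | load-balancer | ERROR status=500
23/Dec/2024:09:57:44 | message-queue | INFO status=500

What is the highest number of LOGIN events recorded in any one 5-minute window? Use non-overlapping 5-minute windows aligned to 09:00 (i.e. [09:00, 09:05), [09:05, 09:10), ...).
3

To find the burst window:

1. Divide the log period into non-overlapping 5-minute windows starting at 09:00
2. Count LOGIN events in each window
3. Find the window with maximum count
4. Maximum events in a window: 3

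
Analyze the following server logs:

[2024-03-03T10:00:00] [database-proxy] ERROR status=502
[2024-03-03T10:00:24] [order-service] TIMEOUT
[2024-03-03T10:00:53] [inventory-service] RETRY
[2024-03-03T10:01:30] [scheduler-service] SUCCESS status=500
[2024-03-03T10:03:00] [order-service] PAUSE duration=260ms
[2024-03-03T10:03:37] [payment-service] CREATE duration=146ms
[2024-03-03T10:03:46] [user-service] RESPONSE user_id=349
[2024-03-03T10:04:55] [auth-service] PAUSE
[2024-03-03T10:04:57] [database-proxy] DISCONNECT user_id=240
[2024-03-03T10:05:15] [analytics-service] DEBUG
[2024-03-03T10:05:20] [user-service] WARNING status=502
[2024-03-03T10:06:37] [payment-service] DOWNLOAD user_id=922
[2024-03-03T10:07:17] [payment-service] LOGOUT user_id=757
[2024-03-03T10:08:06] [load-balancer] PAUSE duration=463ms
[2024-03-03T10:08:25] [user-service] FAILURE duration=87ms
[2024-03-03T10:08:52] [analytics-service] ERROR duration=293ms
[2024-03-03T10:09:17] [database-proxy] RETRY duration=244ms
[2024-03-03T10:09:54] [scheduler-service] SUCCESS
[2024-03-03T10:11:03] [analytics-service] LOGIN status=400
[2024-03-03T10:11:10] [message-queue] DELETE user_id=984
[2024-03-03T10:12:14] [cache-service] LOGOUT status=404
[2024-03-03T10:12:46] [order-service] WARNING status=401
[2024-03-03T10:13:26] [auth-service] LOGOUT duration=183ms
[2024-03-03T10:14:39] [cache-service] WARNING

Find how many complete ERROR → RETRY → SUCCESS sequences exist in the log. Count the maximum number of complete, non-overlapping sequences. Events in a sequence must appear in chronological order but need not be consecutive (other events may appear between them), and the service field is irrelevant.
2

To count sequences:

1. Look for pattern: ERROR → RETRY → SUCCESS
2. Greedily scan the log in chronological order, matching each sequence element in turn (ignoring service)
3. Each time the full pattern completes, increment the count and restart matching from the next event
4. Complete non-overlapping sequences found: 2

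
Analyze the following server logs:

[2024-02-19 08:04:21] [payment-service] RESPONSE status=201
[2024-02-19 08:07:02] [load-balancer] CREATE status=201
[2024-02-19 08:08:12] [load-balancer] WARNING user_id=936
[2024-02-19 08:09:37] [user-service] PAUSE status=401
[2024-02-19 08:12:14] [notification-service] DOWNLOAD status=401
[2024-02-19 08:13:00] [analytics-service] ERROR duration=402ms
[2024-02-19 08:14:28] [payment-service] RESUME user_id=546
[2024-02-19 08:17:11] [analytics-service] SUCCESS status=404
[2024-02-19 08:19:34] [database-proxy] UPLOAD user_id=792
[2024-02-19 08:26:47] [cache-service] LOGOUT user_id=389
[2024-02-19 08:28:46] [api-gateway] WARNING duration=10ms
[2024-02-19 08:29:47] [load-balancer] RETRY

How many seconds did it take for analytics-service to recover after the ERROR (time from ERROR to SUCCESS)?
251

To calculate recovery time:

1. Find ERROR event for analytics-service: 2024-02-19 08:13:00
2. Find next SUCCESS event for analytics-service: 2024-02-19 08:17:11
3. Recovery time: 2024-02-19 08:17:11 - 2024-02-19 08:13:00 = 251 seconds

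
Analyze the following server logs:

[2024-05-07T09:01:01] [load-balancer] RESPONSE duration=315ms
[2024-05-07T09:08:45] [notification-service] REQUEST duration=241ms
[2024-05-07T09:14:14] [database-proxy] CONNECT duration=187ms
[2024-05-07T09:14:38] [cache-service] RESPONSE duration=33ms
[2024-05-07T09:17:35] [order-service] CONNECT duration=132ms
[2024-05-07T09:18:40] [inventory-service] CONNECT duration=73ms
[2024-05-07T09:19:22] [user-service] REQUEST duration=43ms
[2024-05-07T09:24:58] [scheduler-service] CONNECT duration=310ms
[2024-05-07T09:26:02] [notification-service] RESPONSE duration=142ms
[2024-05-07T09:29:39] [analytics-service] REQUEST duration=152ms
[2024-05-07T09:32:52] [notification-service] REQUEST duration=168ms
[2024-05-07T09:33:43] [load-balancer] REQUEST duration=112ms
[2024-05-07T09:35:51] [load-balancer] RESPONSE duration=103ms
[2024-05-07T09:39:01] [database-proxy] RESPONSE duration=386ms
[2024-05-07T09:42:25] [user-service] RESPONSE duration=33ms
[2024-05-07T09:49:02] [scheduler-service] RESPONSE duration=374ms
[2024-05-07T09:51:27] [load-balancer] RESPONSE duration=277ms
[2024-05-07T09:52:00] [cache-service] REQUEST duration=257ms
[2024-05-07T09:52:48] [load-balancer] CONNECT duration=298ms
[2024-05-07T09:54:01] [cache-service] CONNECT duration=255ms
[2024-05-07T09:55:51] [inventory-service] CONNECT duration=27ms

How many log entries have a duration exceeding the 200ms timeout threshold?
9

To count timeouts:

1. Threshold: 200ms
2. Extract duration from each log entry
3. Count entries where duration > 200
4. Timeout count: 9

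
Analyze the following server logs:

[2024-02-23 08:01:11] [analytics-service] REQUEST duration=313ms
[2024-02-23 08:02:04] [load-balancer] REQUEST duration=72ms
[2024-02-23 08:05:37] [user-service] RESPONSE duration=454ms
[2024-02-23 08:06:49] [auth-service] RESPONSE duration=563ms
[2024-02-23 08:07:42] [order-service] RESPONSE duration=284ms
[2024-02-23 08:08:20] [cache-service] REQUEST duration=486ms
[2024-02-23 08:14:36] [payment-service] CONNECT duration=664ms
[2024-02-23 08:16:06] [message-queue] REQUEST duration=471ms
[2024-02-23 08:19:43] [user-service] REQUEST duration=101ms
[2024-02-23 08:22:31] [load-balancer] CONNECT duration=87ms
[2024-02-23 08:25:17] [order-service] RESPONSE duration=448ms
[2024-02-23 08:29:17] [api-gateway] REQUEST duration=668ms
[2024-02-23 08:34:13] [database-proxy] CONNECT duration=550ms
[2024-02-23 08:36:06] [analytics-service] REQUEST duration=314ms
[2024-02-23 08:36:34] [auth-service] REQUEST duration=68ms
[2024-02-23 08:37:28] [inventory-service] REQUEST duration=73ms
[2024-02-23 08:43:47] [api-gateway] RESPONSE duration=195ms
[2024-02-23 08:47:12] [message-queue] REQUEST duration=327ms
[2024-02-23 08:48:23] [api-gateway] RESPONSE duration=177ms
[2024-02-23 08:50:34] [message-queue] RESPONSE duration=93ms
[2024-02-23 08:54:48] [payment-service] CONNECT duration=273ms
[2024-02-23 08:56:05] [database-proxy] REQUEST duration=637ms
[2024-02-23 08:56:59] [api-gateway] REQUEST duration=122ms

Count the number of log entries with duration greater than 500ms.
5

To count timeouts:

1. Threshold: 500ms
2. Extract duration from each log entry
3. Count entries where duration > 500
4. Timeout count: 5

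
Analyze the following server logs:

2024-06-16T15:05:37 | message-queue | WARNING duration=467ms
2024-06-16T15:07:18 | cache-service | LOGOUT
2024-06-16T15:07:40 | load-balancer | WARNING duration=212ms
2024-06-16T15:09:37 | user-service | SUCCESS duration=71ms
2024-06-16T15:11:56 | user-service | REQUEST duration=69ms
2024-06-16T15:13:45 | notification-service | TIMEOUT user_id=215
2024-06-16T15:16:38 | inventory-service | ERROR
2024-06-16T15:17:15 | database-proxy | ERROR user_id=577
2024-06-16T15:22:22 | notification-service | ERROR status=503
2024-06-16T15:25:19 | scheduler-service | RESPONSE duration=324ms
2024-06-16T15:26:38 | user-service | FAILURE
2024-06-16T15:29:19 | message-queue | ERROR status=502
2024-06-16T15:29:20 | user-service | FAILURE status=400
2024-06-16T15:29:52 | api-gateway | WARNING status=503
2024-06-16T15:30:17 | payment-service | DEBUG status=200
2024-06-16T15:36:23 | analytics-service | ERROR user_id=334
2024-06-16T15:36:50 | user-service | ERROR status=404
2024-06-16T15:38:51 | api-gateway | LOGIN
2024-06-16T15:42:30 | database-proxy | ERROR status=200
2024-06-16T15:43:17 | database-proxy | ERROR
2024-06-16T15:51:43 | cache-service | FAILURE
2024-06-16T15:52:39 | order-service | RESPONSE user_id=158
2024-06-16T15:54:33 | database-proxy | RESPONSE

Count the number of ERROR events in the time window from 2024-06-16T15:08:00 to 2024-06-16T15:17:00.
1

To count events in the time window:

1. Window boundaries: 2024-06-16T15:08:00 to 2024-06-16T15:17:00
2. Filter for ERROR events within this window
3. Count matching events: 1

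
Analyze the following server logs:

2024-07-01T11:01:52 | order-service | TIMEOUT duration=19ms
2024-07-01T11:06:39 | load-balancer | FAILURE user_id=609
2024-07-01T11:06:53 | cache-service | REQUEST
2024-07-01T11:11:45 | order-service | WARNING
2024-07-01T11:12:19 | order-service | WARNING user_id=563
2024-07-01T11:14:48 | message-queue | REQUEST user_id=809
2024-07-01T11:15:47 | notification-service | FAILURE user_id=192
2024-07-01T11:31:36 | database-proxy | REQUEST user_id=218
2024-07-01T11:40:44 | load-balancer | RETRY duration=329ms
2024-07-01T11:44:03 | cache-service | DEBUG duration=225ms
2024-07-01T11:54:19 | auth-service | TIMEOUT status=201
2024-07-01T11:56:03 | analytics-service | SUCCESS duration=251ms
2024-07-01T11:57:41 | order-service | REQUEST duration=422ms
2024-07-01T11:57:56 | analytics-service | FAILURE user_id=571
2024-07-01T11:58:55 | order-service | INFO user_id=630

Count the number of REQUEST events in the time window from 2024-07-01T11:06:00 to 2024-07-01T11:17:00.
2

To count events in the time window:

1. Window boundaries: 2024-07-01T11:06:00 to 2024-07-01T11:17:00
2. Filter for REQUEST events within this window
3. Count matching events: 2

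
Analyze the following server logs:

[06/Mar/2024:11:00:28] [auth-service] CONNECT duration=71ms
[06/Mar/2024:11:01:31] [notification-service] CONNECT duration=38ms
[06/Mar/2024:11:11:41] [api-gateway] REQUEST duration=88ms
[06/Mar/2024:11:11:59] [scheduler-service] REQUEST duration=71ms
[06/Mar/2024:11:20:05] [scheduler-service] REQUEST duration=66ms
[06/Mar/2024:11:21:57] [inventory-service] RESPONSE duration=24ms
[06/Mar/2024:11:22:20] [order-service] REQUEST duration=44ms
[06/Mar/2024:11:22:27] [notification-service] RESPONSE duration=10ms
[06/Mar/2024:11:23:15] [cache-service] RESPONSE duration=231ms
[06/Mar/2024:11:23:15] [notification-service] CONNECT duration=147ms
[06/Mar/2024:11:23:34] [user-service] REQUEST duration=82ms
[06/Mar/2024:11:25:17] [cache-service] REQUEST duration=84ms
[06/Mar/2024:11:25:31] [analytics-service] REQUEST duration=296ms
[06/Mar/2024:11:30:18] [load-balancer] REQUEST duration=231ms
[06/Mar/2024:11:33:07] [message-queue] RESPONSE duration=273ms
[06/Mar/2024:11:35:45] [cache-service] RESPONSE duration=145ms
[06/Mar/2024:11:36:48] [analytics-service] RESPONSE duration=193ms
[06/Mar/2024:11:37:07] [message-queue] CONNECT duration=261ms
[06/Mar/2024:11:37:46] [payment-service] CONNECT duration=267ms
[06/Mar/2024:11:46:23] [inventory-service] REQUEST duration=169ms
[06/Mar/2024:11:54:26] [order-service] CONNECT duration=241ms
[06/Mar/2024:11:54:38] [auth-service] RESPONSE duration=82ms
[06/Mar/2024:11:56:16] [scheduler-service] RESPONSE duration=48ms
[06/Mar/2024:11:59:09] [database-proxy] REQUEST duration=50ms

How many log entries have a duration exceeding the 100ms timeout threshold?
11

To count timeouts:

1. Threshold: 100ms
2. Extract duration from each log entry
3. Count entries where duration > 100
4. Timeout count: 11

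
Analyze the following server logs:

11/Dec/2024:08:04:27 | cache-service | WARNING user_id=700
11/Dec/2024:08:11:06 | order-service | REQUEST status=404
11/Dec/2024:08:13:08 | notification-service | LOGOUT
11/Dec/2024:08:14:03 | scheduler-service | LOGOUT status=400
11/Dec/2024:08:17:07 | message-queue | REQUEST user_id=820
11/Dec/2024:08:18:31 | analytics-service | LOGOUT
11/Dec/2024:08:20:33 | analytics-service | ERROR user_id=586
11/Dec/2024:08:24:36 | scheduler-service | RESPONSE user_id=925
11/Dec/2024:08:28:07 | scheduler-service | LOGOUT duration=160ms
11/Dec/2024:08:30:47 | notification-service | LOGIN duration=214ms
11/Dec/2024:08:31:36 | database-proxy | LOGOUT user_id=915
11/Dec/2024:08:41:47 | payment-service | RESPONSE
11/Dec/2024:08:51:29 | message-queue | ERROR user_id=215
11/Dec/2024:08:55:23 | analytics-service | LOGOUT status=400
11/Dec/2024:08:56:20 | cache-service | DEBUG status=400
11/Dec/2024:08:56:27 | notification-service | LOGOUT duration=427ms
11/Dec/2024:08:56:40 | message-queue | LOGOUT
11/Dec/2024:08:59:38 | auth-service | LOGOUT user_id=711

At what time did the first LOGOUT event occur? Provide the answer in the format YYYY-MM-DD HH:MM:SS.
2024-12-11 08:13:08

To find the first event:

1. Filter for all LOGOUT events
2. Sort by timestamp
3. Select the first one
4. Timestamp: 2024-12-11 08:13:08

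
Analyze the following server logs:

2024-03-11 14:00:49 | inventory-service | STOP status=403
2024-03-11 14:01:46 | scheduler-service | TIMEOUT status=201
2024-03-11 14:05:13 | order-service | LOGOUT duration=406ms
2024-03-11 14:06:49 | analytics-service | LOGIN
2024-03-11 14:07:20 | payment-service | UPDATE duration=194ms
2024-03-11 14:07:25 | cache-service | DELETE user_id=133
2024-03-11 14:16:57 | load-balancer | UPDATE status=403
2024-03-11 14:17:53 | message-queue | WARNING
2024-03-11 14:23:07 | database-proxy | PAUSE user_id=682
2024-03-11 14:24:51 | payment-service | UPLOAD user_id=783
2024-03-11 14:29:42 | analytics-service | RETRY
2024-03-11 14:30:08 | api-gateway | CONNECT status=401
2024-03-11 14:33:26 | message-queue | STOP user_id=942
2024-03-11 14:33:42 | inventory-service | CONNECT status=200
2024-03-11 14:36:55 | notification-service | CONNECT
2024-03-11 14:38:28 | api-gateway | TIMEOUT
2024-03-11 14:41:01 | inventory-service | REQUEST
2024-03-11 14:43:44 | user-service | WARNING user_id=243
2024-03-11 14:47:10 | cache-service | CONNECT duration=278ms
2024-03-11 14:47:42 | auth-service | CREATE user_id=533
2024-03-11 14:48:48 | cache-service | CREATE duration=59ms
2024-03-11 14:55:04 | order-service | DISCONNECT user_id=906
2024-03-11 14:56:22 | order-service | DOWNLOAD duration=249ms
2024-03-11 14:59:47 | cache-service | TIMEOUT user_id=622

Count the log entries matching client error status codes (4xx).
3

To find matching entries:

1. Pattern to match: client error status codes (4xx)
2. Scan each log entry for the pattern
3. Count matches: 3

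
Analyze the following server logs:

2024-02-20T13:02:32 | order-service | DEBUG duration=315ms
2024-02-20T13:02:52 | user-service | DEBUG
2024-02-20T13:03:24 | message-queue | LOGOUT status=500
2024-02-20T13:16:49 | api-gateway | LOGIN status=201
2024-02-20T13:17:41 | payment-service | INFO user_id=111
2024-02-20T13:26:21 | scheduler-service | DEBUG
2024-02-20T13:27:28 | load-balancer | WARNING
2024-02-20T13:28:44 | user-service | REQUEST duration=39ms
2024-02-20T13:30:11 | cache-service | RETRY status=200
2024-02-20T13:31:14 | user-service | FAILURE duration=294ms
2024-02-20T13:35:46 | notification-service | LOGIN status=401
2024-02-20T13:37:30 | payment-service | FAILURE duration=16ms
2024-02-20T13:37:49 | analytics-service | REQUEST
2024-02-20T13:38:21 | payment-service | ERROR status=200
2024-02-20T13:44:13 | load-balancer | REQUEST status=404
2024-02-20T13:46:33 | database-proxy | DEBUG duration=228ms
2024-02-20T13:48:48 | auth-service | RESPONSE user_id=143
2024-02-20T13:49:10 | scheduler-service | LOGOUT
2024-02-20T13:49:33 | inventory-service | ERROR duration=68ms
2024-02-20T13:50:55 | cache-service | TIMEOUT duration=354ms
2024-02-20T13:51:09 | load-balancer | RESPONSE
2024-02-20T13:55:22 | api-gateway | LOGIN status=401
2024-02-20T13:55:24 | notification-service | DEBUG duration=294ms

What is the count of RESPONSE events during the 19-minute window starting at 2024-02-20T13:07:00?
0

To count events in the time window:

1. Window boundaries: 2024-02-20T13:07:00 to 2024-02-20T13:26:00
2. Filter for RESPONSE events within this window
3. Count matching events: 0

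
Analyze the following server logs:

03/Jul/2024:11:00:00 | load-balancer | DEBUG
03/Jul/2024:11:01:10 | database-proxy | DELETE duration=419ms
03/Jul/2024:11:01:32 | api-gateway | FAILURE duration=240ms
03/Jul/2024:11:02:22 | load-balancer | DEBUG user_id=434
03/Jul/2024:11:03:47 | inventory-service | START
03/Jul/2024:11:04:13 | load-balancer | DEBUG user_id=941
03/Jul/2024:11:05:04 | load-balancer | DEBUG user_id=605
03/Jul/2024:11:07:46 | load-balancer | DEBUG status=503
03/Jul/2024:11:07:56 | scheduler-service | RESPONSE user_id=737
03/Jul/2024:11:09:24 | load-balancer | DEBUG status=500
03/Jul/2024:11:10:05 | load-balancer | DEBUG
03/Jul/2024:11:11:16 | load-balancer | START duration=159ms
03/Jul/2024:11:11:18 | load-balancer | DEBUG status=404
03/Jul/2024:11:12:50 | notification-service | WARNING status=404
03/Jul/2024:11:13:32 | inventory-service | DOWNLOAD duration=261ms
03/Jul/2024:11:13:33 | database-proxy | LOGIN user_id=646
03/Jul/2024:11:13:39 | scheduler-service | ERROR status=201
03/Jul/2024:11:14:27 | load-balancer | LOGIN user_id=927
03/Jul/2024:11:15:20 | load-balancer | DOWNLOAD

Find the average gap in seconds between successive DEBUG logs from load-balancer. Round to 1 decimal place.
96.9

To calculate average interval:

1. Find all DEBUG events for load-balancer in order
2. Calculate time gaps between consecutive events
3. Compute mean of gaps: 678 / 7 = 96.9 seconds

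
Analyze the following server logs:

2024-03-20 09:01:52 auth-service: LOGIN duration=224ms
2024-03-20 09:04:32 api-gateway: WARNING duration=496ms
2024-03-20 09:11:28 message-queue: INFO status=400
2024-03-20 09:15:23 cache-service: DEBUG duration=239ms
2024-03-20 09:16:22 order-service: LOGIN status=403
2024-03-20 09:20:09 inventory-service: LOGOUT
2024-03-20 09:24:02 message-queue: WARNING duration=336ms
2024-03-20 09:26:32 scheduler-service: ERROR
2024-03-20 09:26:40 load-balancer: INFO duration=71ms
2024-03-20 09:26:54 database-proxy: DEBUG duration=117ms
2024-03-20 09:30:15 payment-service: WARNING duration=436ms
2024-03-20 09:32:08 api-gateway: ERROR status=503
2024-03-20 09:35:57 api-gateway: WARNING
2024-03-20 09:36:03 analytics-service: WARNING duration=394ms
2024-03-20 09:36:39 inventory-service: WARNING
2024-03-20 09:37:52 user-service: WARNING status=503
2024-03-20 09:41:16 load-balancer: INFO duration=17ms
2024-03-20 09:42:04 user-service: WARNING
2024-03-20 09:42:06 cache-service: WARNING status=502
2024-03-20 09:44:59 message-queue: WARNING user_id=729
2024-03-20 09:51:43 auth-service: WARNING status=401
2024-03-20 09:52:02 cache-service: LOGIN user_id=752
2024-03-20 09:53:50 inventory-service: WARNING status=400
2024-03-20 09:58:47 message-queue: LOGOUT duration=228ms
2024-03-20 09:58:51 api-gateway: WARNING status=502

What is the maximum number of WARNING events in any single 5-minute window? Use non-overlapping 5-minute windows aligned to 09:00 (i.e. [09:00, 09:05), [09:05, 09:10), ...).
4

To find the burst window:

1. Divide the log period into non-overlapping 5-minute windows starting at 09:00
2. Count WARNING events in each window
3. Find the window with maximum count
4. Maximum events in a window: 4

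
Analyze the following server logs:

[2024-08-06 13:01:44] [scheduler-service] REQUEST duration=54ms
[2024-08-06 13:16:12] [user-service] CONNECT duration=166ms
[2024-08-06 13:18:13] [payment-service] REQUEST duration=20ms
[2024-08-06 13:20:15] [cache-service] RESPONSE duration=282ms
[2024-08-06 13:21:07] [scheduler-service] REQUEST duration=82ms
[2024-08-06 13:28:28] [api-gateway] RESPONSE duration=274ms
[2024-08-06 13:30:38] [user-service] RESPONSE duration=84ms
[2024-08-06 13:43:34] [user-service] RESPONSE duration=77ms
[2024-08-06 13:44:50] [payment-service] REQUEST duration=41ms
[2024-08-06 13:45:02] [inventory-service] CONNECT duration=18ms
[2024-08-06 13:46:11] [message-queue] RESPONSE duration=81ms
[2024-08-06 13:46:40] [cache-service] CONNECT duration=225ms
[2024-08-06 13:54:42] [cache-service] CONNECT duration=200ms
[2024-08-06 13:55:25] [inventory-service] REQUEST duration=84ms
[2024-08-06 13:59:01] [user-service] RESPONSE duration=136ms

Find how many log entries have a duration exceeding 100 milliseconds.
6

To count timeouts:

1. Threshold: 100ms
2. Extract duration from each log entry
3. Count entries where duration > 100
4. Timeout count: 6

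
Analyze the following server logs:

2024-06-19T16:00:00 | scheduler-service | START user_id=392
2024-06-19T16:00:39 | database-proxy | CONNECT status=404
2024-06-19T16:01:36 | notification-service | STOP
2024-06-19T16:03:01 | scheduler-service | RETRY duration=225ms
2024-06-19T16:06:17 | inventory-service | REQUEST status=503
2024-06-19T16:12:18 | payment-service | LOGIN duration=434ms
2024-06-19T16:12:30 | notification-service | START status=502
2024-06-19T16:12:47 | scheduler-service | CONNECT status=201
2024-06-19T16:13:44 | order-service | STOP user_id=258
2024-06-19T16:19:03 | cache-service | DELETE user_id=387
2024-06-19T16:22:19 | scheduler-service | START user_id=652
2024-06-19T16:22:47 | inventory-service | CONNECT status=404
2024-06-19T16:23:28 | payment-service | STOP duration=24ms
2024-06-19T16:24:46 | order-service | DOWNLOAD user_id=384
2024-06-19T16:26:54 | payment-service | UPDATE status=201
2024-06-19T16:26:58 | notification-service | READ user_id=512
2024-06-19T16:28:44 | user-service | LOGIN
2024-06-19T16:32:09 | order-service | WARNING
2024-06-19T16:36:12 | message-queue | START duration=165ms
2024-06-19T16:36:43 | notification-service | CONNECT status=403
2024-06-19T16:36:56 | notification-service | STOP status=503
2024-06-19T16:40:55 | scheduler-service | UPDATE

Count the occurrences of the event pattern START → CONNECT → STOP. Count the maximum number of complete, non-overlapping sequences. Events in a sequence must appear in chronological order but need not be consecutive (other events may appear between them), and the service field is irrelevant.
4

To count sequences:

1. Look for pattern: START → CONNECT → STOP
2. Greedily scan the log in chronological order, matching each sequence element in turn (ignoring service)
3. Each time the full pattern completes, increment the count and restart matching from the next event
4. Complete non-overlapping sequences found: 4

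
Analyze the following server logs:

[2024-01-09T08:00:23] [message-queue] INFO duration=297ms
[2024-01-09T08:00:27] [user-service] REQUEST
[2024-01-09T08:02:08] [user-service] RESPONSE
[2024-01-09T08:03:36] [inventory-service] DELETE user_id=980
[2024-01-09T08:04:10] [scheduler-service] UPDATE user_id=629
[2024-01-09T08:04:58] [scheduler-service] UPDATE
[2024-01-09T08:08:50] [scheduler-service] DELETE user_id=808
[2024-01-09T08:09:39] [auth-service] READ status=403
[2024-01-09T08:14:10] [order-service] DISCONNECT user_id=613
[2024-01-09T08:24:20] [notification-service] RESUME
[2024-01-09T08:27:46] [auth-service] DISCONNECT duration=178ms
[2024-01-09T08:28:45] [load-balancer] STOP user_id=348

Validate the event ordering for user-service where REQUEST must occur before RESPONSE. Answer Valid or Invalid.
Valid

To validate ordering:

1. Required order: REQUEST → RESPONSE
2. Rule: REQUEST must occur before RESPONSE
3. Check actual order of events for user-service
4. Result: Valid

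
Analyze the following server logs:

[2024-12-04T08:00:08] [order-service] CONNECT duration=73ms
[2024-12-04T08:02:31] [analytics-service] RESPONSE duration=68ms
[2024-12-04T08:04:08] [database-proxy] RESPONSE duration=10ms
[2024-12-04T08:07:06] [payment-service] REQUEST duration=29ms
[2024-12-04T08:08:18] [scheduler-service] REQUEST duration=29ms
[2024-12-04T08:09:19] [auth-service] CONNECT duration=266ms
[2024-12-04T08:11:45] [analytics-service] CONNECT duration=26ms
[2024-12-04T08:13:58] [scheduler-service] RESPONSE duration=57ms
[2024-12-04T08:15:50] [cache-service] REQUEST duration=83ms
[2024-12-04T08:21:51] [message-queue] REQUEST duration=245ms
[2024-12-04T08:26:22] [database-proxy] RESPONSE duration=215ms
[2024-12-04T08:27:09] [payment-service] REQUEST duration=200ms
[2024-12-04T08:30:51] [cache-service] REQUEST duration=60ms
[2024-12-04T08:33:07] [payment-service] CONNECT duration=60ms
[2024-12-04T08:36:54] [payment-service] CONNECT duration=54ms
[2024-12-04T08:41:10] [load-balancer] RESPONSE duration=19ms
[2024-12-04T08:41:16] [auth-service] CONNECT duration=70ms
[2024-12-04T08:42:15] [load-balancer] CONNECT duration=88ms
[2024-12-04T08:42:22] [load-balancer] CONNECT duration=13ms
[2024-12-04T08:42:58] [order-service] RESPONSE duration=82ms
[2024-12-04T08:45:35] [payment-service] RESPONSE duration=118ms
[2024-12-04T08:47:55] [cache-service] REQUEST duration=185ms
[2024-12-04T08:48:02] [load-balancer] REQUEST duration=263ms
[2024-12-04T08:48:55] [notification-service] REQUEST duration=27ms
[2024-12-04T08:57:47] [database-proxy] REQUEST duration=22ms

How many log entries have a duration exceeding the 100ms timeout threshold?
7

To count timeouts:

1. Threshold: 100ms
2. Extract duration from each log entry
3. Count entries where duration > 100
4. Timeout count: 7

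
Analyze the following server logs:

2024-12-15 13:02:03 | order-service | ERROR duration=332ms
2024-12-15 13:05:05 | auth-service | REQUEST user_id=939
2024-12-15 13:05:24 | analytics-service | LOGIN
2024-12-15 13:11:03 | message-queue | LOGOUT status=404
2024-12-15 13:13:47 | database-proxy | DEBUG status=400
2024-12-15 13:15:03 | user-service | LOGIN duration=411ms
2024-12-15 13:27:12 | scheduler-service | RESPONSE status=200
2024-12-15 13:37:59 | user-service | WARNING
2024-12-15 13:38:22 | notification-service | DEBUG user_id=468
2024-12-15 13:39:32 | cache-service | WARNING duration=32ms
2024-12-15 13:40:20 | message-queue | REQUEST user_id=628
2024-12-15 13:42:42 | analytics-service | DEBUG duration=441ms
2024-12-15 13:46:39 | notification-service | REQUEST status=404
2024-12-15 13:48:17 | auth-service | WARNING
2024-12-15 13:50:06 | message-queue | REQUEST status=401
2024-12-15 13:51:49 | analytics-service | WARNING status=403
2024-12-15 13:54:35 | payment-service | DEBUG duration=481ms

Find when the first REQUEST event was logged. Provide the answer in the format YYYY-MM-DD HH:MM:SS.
2024-12-15 13:05:05

To find the first event:

1. Filter for all REQUEST events
2. Sort by timestamp
3. Select the first one
4. Timestamp: 2024-12-15 13:05:05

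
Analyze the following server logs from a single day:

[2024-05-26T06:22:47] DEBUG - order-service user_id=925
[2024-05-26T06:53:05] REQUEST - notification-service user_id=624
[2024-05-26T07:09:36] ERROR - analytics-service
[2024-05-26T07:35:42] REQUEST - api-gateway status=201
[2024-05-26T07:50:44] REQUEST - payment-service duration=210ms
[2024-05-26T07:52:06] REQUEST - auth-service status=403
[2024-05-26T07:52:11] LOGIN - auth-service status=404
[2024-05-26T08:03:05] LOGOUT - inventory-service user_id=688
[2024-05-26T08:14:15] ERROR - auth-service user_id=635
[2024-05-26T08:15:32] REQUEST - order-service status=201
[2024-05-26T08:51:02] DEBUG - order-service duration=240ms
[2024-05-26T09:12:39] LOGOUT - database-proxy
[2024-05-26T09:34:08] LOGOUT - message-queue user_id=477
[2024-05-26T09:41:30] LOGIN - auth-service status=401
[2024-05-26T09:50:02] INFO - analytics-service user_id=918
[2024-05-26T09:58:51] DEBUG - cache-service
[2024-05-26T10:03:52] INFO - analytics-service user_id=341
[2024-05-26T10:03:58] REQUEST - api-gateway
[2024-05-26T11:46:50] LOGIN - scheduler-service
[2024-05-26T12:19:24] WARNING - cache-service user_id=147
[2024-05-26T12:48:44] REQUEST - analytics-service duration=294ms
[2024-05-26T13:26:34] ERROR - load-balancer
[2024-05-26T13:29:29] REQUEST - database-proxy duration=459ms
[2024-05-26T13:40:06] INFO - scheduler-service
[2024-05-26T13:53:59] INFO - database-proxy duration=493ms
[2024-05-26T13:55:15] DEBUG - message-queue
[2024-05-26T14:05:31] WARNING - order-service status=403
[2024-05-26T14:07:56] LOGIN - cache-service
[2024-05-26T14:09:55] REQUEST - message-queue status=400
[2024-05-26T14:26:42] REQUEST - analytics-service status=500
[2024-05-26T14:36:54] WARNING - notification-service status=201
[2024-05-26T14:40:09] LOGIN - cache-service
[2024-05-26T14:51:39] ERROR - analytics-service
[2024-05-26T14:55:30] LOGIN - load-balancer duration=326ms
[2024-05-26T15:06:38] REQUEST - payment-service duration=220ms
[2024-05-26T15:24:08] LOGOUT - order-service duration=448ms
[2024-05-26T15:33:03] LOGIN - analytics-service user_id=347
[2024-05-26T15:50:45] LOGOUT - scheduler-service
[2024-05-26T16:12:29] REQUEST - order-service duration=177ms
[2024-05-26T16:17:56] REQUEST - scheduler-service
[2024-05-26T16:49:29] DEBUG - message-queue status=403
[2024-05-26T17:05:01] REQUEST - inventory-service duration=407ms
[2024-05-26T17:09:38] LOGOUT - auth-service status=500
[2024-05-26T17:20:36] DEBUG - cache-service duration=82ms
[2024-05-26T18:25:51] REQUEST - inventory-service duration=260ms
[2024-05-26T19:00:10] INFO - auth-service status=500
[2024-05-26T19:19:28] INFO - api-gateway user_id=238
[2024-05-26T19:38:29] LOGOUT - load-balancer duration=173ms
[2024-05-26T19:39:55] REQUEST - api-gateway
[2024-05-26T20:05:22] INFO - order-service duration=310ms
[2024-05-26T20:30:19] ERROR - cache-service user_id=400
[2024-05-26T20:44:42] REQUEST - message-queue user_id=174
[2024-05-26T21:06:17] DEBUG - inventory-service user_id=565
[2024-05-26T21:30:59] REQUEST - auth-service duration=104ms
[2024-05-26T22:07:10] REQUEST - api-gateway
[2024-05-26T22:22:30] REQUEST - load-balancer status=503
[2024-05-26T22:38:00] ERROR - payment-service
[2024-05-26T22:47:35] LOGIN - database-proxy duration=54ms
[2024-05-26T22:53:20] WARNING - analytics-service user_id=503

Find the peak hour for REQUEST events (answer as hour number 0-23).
7

To find the peak hour:

1. Group all REQUEST events by hour
2. Count events in each hour
3. Find hour with maximum count
4. Peak hour: 7 (with 3 events)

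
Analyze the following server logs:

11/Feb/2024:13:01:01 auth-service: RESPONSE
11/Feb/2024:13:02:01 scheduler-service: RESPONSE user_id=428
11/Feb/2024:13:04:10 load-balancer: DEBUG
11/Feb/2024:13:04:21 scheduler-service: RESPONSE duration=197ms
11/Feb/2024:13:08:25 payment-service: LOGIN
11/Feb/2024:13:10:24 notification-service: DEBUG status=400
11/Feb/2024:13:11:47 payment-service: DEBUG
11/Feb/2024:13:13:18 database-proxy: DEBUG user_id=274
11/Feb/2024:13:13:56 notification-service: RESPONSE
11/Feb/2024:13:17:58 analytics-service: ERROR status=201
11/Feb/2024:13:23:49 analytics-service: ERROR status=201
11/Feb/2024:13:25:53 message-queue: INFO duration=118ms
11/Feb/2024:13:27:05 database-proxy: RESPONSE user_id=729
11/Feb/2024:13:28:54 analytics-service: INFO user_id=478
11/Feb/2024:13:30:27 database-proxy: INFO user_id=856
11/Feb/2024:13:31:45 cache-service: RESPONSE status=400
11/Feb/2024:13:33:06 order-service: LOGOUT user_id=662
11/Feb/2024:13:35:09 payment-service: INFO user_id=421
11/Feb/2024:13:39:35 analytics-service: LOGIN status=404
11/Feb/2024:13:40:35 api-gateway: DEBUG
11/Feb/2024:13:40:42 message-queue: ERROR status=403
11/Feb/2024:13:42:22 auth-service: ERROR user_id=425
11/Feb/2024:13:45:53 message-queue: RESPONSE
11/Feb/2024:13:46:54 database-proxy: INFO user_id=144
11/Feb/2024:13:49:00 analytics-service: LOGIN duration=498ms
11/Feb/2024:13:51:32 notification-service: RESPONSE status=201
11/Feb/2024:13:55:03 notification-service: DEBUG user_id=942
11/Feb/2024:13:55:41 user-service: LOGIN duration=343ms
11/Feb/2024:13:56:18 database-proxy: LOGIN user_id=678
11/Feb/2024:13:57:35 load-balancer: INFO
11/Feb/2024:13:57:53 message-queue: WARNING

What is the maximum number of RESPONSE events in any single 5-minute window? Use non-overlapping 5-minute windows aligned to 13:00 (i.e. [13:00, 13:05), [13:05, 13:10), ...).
3

To find the burst window:

1. Divide the log period into non-overlapping 5-minute windows starting at 13:00
2. Count RESPONSE events in each window
3. Find the window with maximum count
4. Maximum events in a window: 3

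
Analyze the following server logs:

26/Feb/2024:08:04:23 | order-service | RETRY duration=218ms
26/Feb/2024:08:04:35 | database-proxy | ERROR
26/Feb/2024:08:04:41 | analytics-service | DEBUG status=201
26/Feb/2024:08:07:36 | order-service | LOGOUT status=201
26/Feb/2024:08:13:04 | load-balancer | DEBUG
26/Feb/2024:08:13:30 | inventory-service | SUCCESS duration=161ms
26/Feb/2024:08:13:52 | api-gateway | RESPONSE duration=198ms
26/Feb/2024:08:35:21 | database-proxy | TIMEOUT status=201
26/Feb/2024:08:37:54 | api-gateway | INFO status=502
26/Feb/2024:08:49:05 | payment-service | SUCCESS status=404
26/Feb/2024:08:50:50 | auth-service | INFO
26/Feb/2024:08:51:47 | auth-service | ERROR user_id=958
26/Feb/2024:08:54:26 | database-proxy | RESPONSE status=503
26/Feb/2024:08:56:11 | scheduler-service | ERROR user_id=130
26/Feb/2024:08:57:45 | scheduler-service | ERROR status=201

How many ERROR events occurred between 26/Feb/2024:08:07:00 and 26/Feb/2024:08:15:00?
0

To count events in the time window:

1. Window boundaries: 26/Feb/2024:08:07:00 to 26/Feb/2024:08:15:00
2. Filter for ERROR events within this window
3. Count matching events: 0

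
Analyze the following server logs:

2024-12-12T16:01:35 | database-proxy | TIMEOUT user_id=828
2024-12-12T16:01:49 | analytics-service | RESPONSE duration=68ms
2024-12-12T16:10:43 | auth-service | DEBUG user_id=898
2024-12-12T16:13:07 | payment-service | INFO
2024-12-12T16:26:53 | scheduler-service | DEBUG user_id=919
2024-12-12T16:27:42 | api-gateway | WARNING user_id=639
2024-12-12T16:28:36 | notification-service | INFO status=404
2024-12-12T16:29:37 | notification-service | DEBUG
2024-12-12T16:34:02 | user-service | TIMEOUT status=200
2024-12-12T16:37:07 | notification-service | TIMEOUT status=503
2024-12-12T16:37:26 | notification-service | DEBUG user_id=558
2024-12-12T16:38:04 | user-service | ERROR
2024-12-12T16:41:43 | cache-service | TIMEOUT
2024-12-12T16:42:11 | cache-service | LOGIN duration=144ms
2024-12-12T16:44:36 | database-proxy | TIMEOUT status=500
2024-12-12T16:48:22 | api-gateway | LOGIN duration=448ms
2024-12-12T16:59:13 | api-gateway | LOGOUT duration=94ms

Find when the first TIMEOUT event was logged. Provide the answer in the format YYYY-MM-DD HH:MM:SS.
2024-12-12 16:01:35

To find the first event:

1. Filter for all TIMEOUT events
2. Sort by timestamp
3. Select the first one
4. Timestamp: 2024-12-12 16:01:35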